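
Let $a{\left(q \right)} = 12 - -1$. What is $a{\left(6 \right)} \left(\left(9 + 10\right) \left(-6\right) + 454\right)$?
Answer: $4420$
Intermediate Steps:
$a{\left(q \right)} = 13$ ($a{\left(q \right)} = 12 + 1 = 13$)
$a{\left(6 \right)} \left(\left(9 + 10\right) \left(-6\right) + 454\right) = 13 \left(\left(9 + 10\right) \left(-6\right) + 454\right) = 13 \left(19 \left(-6\right) + 454\right) = 13 \left(-114 + 454\right) = 13 \cdot 340 = 4420$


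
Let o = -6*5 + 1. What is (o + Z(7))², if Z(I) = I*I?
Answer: 400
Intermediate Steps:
Z(I) = I²
o = -29 (o = -30 + 1 = -29)
(o + Z(7))² = (-29 + 7²)² = (-29 + 49)² = 20² = 400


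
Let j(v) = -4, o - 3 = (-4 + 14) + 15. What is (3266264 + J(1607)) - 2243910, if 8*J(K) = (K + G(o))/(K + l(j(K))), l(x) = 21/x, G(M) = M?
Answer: 13100445791/12814 ≈ 1.0224e+6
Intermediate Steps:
o = 28 (o = 3 + ((-4 + 14) + 15) = 3 + (10 + 15) = 3 + 25 = 28)
J(K) = (28 + K)/(8*(-21/4 + K)) (J(K) = ((K + 28)/(K + 21/(-4)))/8 = ((28 + K)/(K + 21*(-¼)))/8 = ((28 + K)/(K - 21/4))/8 = ((28 + K)/(-21/4 + K))/8 = (28 + K)/(8*(-21/4 + K)))
(3266264 + J(1607)) - 2243910 = (3266264 + (28 + 1607)/(2*(-21 + 4*1607))) - 2243910 = (3266264 + (½)*1635/(-21 + 6428)) - 2243910 = (3266264 + (½)*1635/6407) - 2243910 = (3266264 + (½)*(1/6407)*1635) - 2243910 = (3266264 + 1635/12814) - 2243910 = 41853908531/12814 - 2243910 = 13100445791/12814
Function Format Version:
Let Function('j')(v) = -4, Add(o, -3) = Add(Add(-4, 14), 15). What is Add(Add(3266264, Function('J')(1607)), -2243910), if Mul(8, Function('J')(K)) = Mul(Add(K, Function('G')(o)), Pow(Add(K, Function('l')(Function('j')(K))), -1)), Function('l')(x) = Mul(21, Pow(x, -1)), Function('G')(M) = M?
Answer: Rational(13100445791, 12814) ≈ 1.0224e+6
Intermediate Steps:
o = 28 (o = Add(3, Add(Add(-4, 14), 15)) = Add(3, Add(10, 15)) = Add(3, 25) = 28)
Function('J')(K) = Mul(Rational(1, 8), Pow(Add(Rational(-21, 4), K), -1), Add(28, K)) (Function('J')(K) = Mul(Rational(1, 8), Mul(Add(K, 28), Pow(Add(K, Mul(21, Pow(-4, -1))), -1))) = Mul(Rational(1, 8), Mul(Add(28, K), Pow(Add(K, Mul(21, Rational(-1, 4))), -1))) = Mul(Rational(1, 8), Mul(Add(28, K), Pow(Add(K, Rational(-21, 4)), -1))) = Mul(Rational(1, 8), Mul(Add(28, K), Pow(Add(Rational(-21, 4), K), -1))) = Mul(Rational(1, 8), Mul(Pow(Add(Rational(-21, 4), K), -1), Add(28, K))) = Mul(Rational(1, 8), Pow(Add(Rational(-21, 4), K), -1), Add(28, K)))
Add(Add(3266264, Function('J')(1607)), -2243910) = Add(Add(3266264, Mul(Rational(1, 2), Pow(Add(-21, Mul(4, 1607)), -1), Add(28, 1607))), -2243910) = Add(Add(3266264, Mul(Rational(1, 2), Pow(Add(-21, 6428), -1), 1635)), -2243910) = Add(Add(3266264, Mul(Rational(1, 2), Pow(6407, -1), 1635)), -2243910) = Add(Add(3266264, Mul(Rational(1, 2), Rational(1, 6407), 1635)), -2243910) = Add(Add(3266264, Rational(1635, 12814)), -2243910) = Add(Rational(41853908531, 12814), -2243910) = Rational(13100445791, 12814)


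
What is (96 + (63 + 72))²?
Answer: 53361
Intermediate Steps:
(96 + (63 + 72))² = (96 + 135)² = 231² = 53361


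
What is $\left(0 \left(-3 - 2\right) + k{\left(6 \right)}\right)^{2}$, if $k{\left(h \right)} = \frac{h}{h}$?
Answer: $1$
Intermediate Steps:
$k{\left(h \right)} = 1$
$\left(0 \left(-3 - 2\right) + k{\left(6 \right)}\right)^{2} = \left(0 \left(-3 - 2\right) + 1\right)^{2} = \left(0 \left(-5\right) + 1\right)^{2} = \left(0 + 1\right)^{2} = 1^{2} = 1$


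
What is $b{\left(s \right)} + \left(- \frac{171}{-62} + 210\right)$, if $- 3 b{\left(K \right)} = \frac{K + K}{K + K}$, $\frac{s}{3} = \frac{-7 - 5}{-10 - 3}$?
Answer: $\frac{39511}{186} \approx 212.42$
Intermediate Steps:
$s = \frac{36}{13}$ ($s = 3 \frac{-7 - 5}{-10 - 3} = 3 \left(- \frac{12}{-13}\right) = 3 \left(\left(-12\right) \left(- \frac{1}{13}\right)\right) = 3 \cdot \frac{12}{13} = \frac{36}{13} \approx 2.7692$)
$b{\left(K \right)} = - \frac{1}{3}$ ($b{\left(K \right)} = - \frac{\left(K + K\right) \frac{1}{K + K}}{3} = - \frac{2 K \frac{1}{2 K}}{3} = \left(- \frac{1}{3}\right) 1 = - \frac{1}{3}$)
$b{\left(s \right)} + \left(- \frac{171}{-62} + 210\right) = - \frac{1}{3} + \left(- \frac{171}{-62} + 210\right) = - \frac{1}{3} + \left(\left(-171\right) \left(- \frac{1}{62}\right) + 210\right) = - \frac{1}{3} + \left(\frac{171}{62} + 210\right) = - \frac{1}{3} + \frac{13191}{62} = \frac{39511}{186}$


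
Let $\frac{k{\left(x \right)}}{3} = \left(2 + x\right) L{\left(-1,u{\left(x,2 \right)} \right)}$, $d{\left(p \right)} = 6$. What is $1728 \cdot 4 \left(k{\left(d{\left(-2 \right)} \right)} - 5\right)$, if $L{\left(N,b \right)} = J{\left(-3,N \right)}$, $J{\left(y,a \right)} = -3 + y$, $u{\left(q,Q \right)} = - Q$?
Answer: $-1029888$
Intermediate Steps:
$L{\left(N,b \right)} = -6$ ($L{\left(N,b \right)} = -3 - 3 = -6$)
$k{\left(x \right)} = -36 - 18 x$ ($k{\left(x \right)} = 3 \left(2 + x\right) \left(-6\right) = 3 \left(-12 - 6 x\right) = -36 - 18 x$)
$1728 \cdot 4 \left(k{\left(d{\left(-2 \right)} \right)} - 5\right) = 1728 \cdot 4 \left(\left(-36 - 108\right) - 5\right) = 1728 \cdot 4 \left(-144 - 5\right) = 1728 \cdot 4 \left(-149\right) = 1728 \left(-596\right) = -1029888$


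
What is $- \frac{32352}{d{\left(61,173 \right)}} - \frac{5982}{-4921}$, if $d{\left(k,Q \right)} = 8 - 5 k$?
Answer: $\frac{53660282}{487179} \approx 110.14$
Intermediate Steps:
$- \frac{32352}{d{\left(61,173 \right)}} - \frac{5982}{-4921} = - \frac{32352}{8 - 305} - \frac{5982}{-4921} = - \frac{32352}{8 - 305} - - \frac{5982}{4921} = - \frac{32352}{-297} + \frac{5982}{4921} = \left(-32352\right) \left(- \frac{1}{297}\right) + \frac{5982}{4921} = \frac{10784}{99} + \frac{5982}{4921} = \frac{53660282}{487179}$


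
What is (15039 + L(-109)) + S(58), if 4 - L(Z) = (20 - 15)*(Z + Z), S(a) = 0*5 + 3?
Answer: 16136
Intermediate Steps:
S(a) = 3 (S(a) = 0 + 3 = 3)
L(Z) = 4 - 10*Z (L(Z) = 4 - (20 - 15)*(Z + Z) = 4 - 5*2*Z = 4 - 10*Z)
(15039 + L(-109)) + S(58) = (15039 + (4 - 10*(-109))) + 3 = (15039 + (4 + 1090)) + 3 = (15039 + 1094) + 3 = 16133 + 3 = 16136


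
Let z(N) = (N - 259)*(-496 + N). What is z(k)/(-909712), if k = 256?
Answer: -45/56857 ≈ -0.00079146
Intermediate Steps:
z(N) = (-496 + N)*(-259 + N) (z(N) = (-259 + N)*(-496 + N) = (-496 + N)*(-259 + N))
z(k)/(-909712) = (128464 + 256² - 755*256)/(-909712) = (128464 + 65536 - 193280)*(-1/909712) = 720*(-1/909712) = -45/56857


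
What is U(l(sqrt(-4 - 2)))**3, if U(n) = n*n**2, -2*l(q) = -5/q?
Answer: -1953125*I*sqrt(6)/3981312 ≈ -1.2017*I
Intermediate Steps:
l(q) = 5/(2*q) (l(q) = -(-5)/(2*q) = 5/(2*q))
U(n) = n**3
U(l(sqrt(-4 - 2)))**3 = ((5/(2*(sqrt(-4 - 2))))**3)**3 = ((5/(2*(sqrt(-6))))**3)**3 = ((5/(2*((I*sqrt(6)))))**3)**3 = ((5*(-I*sqrt(6)/6)/2)**3)**3 = ((-5*I*sqrt(6)/12)**3)**3 = (125*I*sqrt(6)/288)**3 = -1953125*I*sqrt(6)/3981312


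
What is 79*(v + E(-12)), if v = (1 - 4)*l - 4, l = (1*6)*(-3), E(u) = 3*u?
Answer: 1106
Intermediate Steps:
l = -18 (l = 6*(-3) = -18)
v = 50 (v = (1 - 4)*(-18) - 4 = -3*(-18) - 4 = 54 - 4 = 50)
79*(v + E(-12)) = 79*(50 + 3*(-12)) = 79*(50 - 36) = 79*14 = 1106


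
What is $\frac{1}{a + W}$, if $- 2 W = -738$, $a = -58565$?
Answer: $- \frac{1}{58196} \approx -1.7183 \cdot 10^{-5}$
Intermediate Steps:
$W = 369$ ($W = \left(- \frac{1}{2}\right) \left(-738\right) = 369$)
$\frac{1}{a + W} = \frac{1}{-58565 + 369} = \frac{1}{-58196} = - \frac{1}{58196}$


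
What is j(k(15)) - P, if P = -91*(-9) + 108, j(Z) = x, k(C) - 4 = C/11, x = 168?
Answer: -759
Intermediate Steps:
k(C) = 4 + C/11
j(Z) = 168
P = 927 (P = 819 + 108 = 927)
j(k(15)) - P = 168 - 1*927 = 168 - 927 = -759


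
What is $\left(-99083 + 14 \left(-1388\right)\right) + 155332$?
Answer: $36817$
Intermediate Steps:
$\left(-99083 + 14 \left(-1388\right)\right) + 155332 = \left(-99083 - 19432\right) + 155332 = -118515 + 155332 = 36817$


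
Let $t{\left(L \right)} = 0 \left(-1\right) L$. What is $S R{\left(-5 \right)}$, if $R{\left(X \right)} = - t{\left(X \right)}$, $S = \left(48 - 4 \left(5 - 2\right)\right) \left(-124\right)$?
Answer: $0$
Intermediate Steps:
$S = -4464$ ($S = \left(48 - 12\right) \left(-124\right) = 36 \left(-124\right) = -4464$)
$t{\left(L \right)} = 0$ ($t{\left(L \right)} = 0 L = 0$)
$R{\left(X \right)} = 0$ ($R{\left(X \right)} = \left(-1\right) 0 = 0$)
$S R{\left(-5 \right)} = \left(-4464\right) 0 = 0$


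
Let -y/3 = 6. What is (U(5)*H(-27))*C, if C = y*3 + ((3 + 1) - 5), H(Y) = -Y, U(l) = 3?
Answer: -4455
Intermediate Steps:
y = -18 (y = -3*6 = -18)
C = -55 (C = -18*3 + ((3 + 1) - 5) = -54 + (4 - 5) = -54 - 1 = -55)
(U(5)*H(-27))*C = (3*(-1*(-27)))*(-55) = (3*27)*(-55) = 81*(-55) = -4455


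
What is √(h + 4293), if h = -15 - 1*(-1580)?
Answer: √5858 ≈ 76.538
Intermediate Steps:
h = 1565 (h = -15 + 1580 = 1565)
√(h + 4293) = √(1565 + 4293) = √5858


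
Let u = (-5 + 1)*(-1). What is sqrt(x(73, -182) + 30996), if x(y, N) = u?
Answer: 10*sqrt(310) ≈ 176.07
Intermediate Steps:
u = 4 (u = -4*(-1) = 4)
x(y, N) = 4
sqrt(x(73, -182) + 30996) = sqrt(4 + 30996) = sqrt(31000) = 10*sqrt(310)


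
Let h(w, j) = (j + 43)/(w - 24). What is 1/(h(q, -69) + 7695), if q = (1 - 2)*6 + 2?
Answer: 14/107743 ≈ 0.00012994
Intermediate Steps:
q = -4 (q = -1*6 + 2 = -6 + 2 = -4)
h(w, j) = (43 + j)/(-24 + w)
1/(h(q, -69) + 7695) = 1/((43 - 69)/(-24 - 4) + 7695) = 1/(-26/(-28) + 7695) = 1/(-1/28*(-26) + 7695) = 1/(13/14 + 7695) = 1/(107743/14) = 14/107743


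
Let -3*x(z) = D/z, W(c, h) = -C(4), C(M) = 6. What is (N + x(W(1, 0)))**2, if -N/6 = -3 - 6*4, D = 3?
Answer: 946729/36 ≈ 26298.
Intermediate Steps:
W(c, h) = -6 (W(c, h) = -1*6 = -6)
x(z) = -1/z
N = 162 (N = -6*(-3 - 6*4) = -6*(-3 - 24) = -6*(-27) = 162)
(N + x(W(1, 0)))**2 = (162 - 1/(-6))**2 = (162 - 1*(-1/6))**2 = (162 + 1/6)**2 = (973/6)**2 = 946729/36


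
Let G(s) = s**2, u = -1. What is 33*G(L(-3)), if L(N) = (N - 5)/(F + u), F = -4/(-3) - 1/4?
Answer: 304128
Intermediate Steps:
F = 13/12 (F = -4*(-1/3) - 1*1/4 = 4/3 - 1/4 = 13/12 ≈ 1.0833)
L(N) = -60 + 12*N (L(N) = (N - 5)/(13/12 - 1) = (-5 + N)/(1/12) = (-5 + N)*12 = -60 + 12*N)
33*G(L(-3)) = 33*(-60 + 12*(-3))**2 = 33*(-60 - 36)**2 = 33*(-96)**2 = 33*9216 = 304128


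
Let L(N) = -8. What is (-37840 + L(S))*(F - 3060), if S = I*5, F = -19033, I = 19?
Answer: 836175864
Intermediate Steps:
S = 95 (S = 19*5 = 95)
(-37840 + L(S))*(F - 3060) = (-37840 - 8)*(-19033 - 3060) = -37848*(-22093) = 836175864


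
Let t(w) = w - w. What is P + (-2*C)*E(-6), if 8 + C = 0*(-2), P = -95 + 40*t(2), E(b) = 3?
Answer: -47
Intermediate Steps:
t(w) = 0
P = -95 (P = -95 + 40*0 = -95 + 0 = -95)
C = -8 (C = -8 + 0*(-2) = -8 + 0 = -8)
P + (-2*C)*E(-6) = -95 - 2*(-8)*3 = -95 + 16*3 = -95 + 48 = -47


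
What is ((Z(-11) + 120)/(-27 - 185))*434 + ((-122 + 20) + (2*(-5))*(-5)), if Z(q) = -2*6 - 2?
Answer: -269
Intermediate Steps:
Z(q) = -14 (Z(q) = -12 - 2 = -14)
((Z(-11) + 120)/(-27 - 185))*434 + ((-122 + 20) + (2*(-5))*(-5)) = ((-14 + 120)/(-27 - 185))*434 + ((-122 + 20) + (2*(-5))*(-5)) = (106/(-212))*434 + (-102 - 10*(-5)) = (106*(-1/212))*434 + (-102 + 50) = -½*434 - 52 = -217 - 52 = -269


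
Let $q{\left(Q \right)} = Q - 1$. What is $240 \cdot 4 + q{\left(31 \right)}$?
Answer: $990$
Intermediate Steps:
$q{\left(Q \right)} = -1 + Q$ ($q{\left(Q \right)} = Q - 1 = -1 + Q$)
$240 \cdot 4 + q{\left(31 \right)} = 240 \cdot 4 + \left(-1 + 31\right) = 960 + 30 = 990$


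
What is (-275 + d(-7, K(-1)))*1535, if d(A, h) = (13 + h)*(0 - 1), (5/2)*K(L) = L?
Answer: -441466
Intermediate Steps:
K(L) = 2*L/5
d(A, h) = -13 - h (d(A, h) = (13 + h)*(-1) = -13 - h)
(-275 + d(-7, K(-1)))*1535 = (-275 + (-13 - 2*(-1)/5))*1535 = (-275 + (-13 - 1*(-⅖)))*1535 = (-275 + (-13 + ⅖))*1535 = (-275 - 63/5)*1535 = -1438/5*1535 = -441466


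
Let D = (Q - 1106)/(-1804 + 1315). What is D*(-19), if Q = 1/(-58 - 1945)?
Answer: -42091061/979467 ≈ -42.973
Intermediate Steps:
Q = -1/2003 (Q = 1/(-2003) = -1/2003 ≈ -0.00049925)
D = 2215319/979467 (D = (-1/2003 - 1106)/(-1804 + 1315) = -2215319/2003/(-489) = -2215319/2003*(-1/489) = 2215319/979467 ≈ 2.2618)
D*(-19) = (2215319/979467)*(-19) = -42091061/979467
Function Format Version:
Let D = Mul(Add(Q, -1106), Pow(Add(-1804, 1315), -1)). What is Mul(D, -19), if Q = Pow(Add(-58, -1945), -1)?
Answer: Rational(-42091061, 979467) ≈ -42.973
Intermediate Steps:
Q = Rational(-1, 2003) (Q = Pow(-2003, -1) = Rational(-1, 2003) ≈ -0.00049925)
D = Rational(2215319, 979467) (D = Mul(Add(Rational(-1, 2003), -1106), Pow(Add(-1804, 1315), -1)) = Mul(Rational(-2215319, 2003), Pow(-489, -1)) = Mul(Rational(-2215319, 2003), Rational(-1, 489)) = Rational(2215319, 979467) ≈ 2.2618)
Mul(D, -19) = Mul(Rational(2215319, 979467), -19) = Rational(-42091061, 979467)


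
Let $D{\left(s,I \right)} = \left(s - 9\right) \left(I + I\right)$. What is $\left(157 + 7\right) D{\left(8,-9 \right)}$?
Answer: $2952$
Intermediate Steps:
$D{\left(s,I \right)} = 2 I \left(-9 + s\right)$ ($D{\left(s,I \right)} = \left(-9 + s\right) 2 I = 2 I \left(-9 + s\right)$)
$\left(157 + 7\right) D{\left(8,-9 \right)} = \left(157 + 7\right) 2 \left(-9\right) \left(-9 + 8\right) = 164 \cdot 2 \left(-9\right) \left(-1\right) = 164 \cdot 18 = 2952$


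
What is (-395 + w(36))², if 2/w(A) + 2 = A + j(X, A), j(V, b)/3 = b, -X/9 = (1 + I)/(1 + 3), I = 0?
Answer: 786465936/5041 ≈ 1.5601e+5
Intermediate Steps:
X = -9/4 (X = -9*(1 + 0)/(1 + 3) = -9/4 ≈ -2.2500)
j(V, b) = 3*b
w(A) = 2/(-2 + 4*A) (w(A) = 2/(-2 + (A + 3*A)) = 2/(-2 + 4*A))
(-395 + w(36))² = (-395 + 1/(-1 + 2*36))² = (-395 + 1/(-1 + 72))² = (-395 + 1/71)² = (-28044/71)² = 786465936/5041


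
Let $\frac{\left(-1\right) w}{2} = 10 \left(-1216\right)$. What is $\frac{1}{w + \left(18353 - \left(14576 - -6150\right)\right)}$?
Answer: $\frac{1}{21947} \approx 4.5564 \cdot 10^{-5}$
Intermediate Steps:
$w = 24320$ ($w = - 2 \cdot 10 \left(-1216\right) = \left(-2\right) \left(-12160\right) = 24320$)
$\frac{1}{w + \left(18353 - \left(14576 - -6150\right)\right)} = \frac{1}{24320 + \left(18353 - \left(14576 - -6150\right)\right)} = \frac{1}{24320 + \left(18353 - \left(14576 + 6150\right)\right)} = \frac{1}{24320 + \left(18353 - 20726\right)} = \frac{1}{24320 - 2373} = \frac{1}{21947}$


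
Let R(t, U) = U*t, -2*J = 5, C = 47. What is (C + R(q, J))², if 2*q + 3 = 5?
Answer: 7921/4 ≈ 1980.3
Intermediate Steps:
q = 1 (q = -3/2 + (½)*5 = -3/2 + 5/2 = 1)
J = -5/2 (J = -½*5 = -5/2 ≈ -2.5000)
(C + R(q, J))² = (47 - 5/2*1)² = (47 - 5/2)² = (89/2)² = 7921/4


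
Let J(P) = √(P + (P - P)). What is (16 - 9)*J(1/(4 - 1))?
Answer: 7*√3/3 ≈ 4.0415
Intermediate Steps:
J(P) = √P (J(P) = √(P + 0) = √P)
(16 - 9)*J(1/(4 - 1)) = (16 - 9)*√(1/(4 - 1)) = 7*√(1/3) = 7*√(⅓) = 7*(√3/3) = 7*√3/3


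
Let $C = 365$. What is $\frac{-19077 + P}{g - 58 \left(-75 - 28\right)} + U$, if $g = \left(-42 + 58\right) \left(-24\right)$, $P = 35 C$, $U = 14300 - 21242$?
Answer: $- \frac{19406041}{2795} \approx -6943.1$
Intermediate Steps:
$U = -6942$ ($U = 14300 - 21242 = -6942$)
$P = 12775$ ($P = 35 \cdot 365 = 12775$)
$g = -384$ ($g = 16 \left(-24\right) = -384$)
$\frac{-19077 + P}{g - 58 \left(-75 - 28\right)} + U = \frac{-19077 + 12775}{-384 - 58 \left(-75 - 28\right)} - 6942 = - \frac{6302}{-384 - -5974} - 6942 = - \frac{6302}{-384 + 5974} - 6942 = - \frac{6302}{5590} - 6942 = \left(-6302\right) \frac{1}{5590} - 6942 = - \frac{3151}{2795} - 6942 = - \frac{19406041}{2795}$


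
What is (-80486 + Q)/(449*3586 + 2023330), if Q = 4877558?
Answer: 133252/100929 ≈ 1.3203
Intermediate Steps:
(-80486 + Q)/(449*3586 + 2023330) = (-80486 + 4877558)/(449*3586 + 2023330) = 4797072/(1610114 + 2023330) = 4797072/3633444 = 4797072*(1/3633444) = 133252/100929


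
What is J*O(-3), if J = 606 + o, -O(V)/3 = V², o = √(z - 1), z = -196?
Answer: -16362 - 27*I*√197 ≈ -16362.0 - 378.96*I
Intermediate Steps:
o = I*√197 (o = √(-196 - 1) = √(-197) = I*√197 ≈ 14.036*I)
O(V) = -3*V²
J = 606 + I*√197 ≈ 606.0 + 14.036*I
J*O(-3) = (606 + I*√197)*(-3*(-3)²) = (606 + I*√197)*(-3*9) = (606 + I*√197)*(-27) = -16362 - 27*I*√197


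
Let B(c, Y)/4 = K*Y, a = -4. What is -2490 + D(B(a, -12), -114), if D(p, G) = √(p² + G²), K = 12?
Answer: -2490 + 6*√9577 ≈ -1902.8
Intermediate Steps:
B(c, Y) = 48*Y (B(c, Y) = 4*(12*Y) = 48*Y)
D(p, G) = √(G² + p²)
-2490 + D(B(a, -12), -114) = -2490 + √((-114)² + (48*(-12))²) = -2490 + √(12996 + (-576)²) = -2490 + √(12996 + 331776) = -2490 + √344772 = -2490 + 6*√9577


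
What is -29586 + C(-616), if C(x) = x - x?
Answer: -29586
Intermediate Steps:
C(x) = 0
-29586 + C(-616) = -29586 + 0 = -29586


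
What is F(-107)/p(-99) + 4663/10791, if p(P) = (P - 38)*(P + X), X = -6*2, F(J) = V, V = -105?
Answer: 23259062/54699579 ≈ 0.42521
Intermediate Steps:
F(J) = -105
X = -12
p(P) = (-38 + P)*(-12 + P) (p(P) = (P - 38)*(P - 12) = (-38 + P)*(-12 + P))
F(-107)/p(-99) + 4663/10791 = -105/(456 + (-99)**2 - 50*(-99)) + 4663/10791 = -105/(456 + 9801 + 4950) + 4663*(1/10791) = -105/15207 + 4663/10791 = -105*1/15207 + 4663/10791 = -35/5069 + 4663/10791 = 23259062/54699579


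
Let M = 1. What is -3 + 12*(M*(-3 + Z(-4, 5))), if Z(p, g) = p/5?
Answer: -243/5 ≈ -48.600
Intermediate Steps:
Z(p, g) = p/5 (Z(p, g) = p*(1/5) = p/5)
-3 + 12*(M*(-3 + Z(-4, 5))) = -3 + 12*(1*(-3 + (1/5)*(-4))) = -3 + 12*(1*(-3 - 4/5)) = -3 + 12*(1*(-19/5)) = -3 + 12*(-19/5) = -3 - 228/5 = -243/5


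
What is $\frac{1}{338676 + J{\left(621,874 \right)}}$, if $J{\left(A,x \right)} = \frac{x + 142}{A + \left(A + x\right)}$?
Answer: $\frac{529}{179159858} \approx 2.9527 \cdot 10^{-6}$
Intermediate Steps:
$J{\left(A,x \right)} = \frac{142 + x}{x + 2 A}$
$\frac{1}{338676 + J{\left(621,874 \right)}} = \frac{1}{338676 + \frac{142 + 874}{874 + 2 \cdot 621}} = \frac{1}{338676 + \frac{1}{874 + 1242} \cdot 1016} = \frac{1}{338676 + \frac{1}{2116} \cdot 1016} = \frac{1}{338676 + \frac{254}{529}} = \frac{1}{\frac{179159858}{529}} = \frac{529}{179159858}$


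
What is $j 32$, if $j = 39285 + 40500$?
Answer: $2553120$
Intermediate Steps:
$j = 79785$
$j 32 = 79785 \cdot 32 = 2553120$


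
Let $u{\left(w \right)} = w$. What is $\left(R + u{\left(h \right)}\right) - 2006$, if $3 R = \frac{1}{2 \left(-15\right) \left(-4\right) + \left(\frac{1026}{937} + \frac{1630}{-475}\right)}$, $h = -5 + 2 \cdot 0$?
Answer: $- \frac{63188394649}{31421424} \approx -2011.0$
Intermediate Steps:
$h = -5$ ($h = -5 + 0 = -5$)
$R = \frac{89015}{31421424}$ ($R = \frac{1}{3 \left(2 \left(-15\right) \left(-4\right) + \left(\frac{1026}{937} + \frac{1630}{-475}\right)\right)} = \frac{1}{3 \left(\left(-30\right) \left(-4\right) + \left(1026 \cdot \frac{1}{937} + 1630 \left(- \frac{1}{475}\right)\right)\right)} = \frac{1}{3 \left(120 + \left(\frac{1026}{937} - \frac{326}{95}\right)\right)} = \frac{1}{3 \left(120 - \frac{207992}{89015}\right)} = \frac{1}{3 \cdot \frac{10473808}{89015}} = \frac{1}{3} \cdot \frac{89015}{10473808} = \frac{89015}{31421424} \approx 0.0028329$)
$\left(R + u{\left(h \right)}\right) - 2006 = \left(\frac{89015}{31421424} - 5\right) - 2006 = - \frac{157018105}{31421424} - 2006 = - \frac{63188394649}{31421424}$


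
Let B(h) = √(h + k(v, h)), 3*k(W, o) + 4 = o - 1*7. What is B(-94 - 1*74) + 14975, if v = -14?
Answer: 14975 + I*√2049/3 ≈ 14975.0 + 15.089*I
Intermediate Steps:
k(W, o) = -11/3 + o/3 (k(W, o) = -4/3 + (o - 1*7)/3 = -4/3 + (o - 7)/3 = -4/3 + (-7 + o)/3 = -4/3 + (-7/3 + o/3) = -11/3 + o/3)
B(h) = √(-11/3 + 4*h/3) (B(h) = √(h + (-11/3 + h/3)) = √(-11/3 + 4*h/3))
B(-94 - 1*74) + 14975 = √(-33 + 12*(-94 - 1*74))/3 + 14975 = √(-33 + 12*(-94 - 74))/3 + 14975 = √(-33 + 12*(-168))/3 + 14975 = √(-33 - 2016)/3 + 14975 = √(-2049)/3 + 14975 = (I*√2049)/3 + 14975 = I*√2049/3 + 14975 = 14975 + I*√2049/3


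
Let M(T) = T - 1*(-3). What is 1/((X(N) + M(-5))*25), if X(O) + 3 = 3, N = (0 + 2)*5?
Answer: -1/50 ≈ -0.020000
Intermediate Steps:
M(T) = 3 + T (M(T) = T + 3 = 3 + T)
N = 10 (N = 2*5 = 10)
X(O) = 0 (X(O) = -3 + 3 = 0)
1/((X(N) + M(-5))*25) = 1/((0 + (3 - 5))*25) = 1/((0 - 2)*25) = 1/(-2*25) = 1/(-50) = -1/50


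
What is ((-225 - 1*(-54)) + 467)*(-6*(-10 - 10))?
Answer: 35520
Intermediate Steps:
((-225 - 1*(-54)) + 467)*(-6*(-10 - 10)) = ((-225 + 54) + 467)*(-6*(-20)) = (-171 + 467)*120 = 296*120 = 35520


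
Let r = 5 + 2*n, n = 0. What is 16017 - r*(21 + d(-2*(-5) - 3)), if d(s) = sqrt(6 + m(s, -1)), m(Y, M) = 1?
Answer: 15912 - 5*sqrt(7) ≈ 15899.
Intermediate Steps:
r = 5 (r = 5 + 2*0 = 5 + 0 = 5)
d(s) = sqrt(7) (d(s) = sqrt(6 + 1) = sqrt(7))
16017 - r*(21 + d(-2*(-5) - 3)) = 16017 - 5*(21 + sqrt(7)) = 16017 - (105 + 5*sqrt(7)) = 16017 + (-105 - 5*sqrt(7)) = 15912 - 5*sqrt(7)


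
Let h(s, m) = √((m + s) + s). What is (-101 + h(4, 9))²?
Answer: (101 - √17)² ≈ 9385.1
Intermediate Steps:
h(s, m) = √(m + 2*s)
(-101 + h(4, 9))² = (-101 + √(9 + 2*4))² = (-101 + √(9 + 8))² = (-101 + √17)²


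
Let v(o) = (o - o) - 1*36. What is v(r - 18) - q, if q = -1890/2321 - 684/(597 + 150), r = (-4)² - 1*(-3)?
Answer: -6601882/192643 ≈ -34.270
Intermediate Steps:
r = 19 (r = 16 + 3 = 19)
v(o) = -36 (v(o) = 0 - 36 = -36)
q = -333266/192643 (q = -1890*1/2321 - 684/747 = -1890/2321 - 684*1/747 = -1890/2321 - 76/83 = -333266/192643 ≈ -1.7300)
v(r - 18) - q = -36 - 1*(-333266/192643) = -36 + 333266/192643 = -6601882/192643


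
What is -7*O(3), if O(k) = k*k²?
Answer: -189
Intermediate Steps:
O(k) = k³
-7*O(3) = -7*3³ = -7*27 = -189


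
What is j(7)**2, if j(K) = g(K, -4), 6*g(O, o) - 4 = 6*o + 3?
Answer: 289/36 ≈ 8.0278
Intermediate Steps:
g(O, o) = 7/6 + o (g(O, o) = 2/3 + (6*o + 3)/6 = 2/3 + (3 + 6*o)/6 = 2/3 + (1/2 + o) = 7/6 + o)
j(K) = -17/6 (j(K) = 7/6 - 4 = -17/6)
j(7)**2 = (-17/6)**2 = 289/36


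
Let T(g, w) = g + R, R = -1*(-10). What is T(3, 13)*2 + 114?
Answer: 140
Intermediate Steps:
R = 10
T(g, w) = 10 + g (T(g, w) = g + 10 = 10 + g)
T(3, 13)*2 + 114 = (10 + 3)*2 + 114 = 13*2 + 114 = 26 + 114 = 140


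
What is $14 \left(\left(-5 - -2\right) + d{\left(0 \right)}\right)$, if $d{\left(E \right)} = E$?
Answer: $-42$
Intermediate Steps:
$14 \left(\left(-5 - -2\right) + d{\left(0 \right)}\right) = 14 \left(\left(-5 - -2\right) + 0\right) = 14 \left(\left(-5 + 2\right) + 0\right) = 14 \left(-3 + 0\right) = 14 \left(-3\right) = -42$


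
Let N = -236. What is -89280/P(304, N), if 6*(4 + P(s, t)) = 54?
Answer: -17856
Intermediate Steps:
P(s, t) = 5 (P(s, t) = -4 + (⅙)*54 = -4 + 9 = 5)
-89280/P(304, N) = -89280/5 = -89280*⅕ = -17856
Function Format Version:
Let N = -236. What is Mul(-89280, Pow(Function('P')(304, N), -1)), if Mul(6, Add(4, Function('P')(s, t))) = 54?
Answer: -17856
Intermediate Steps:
Function('P')(s, t) = 5 (Function('P')(s, t) = Add(-4, Mul(Rational(1, 6), 54)) = Add(-4, 9) = 5)
Mul(-89280, Pow(Function('P')(304, N), -1)) = Mul(-89280, Pow(5, -1)) = Mul(-89280, Rational(1, 5)) = -17856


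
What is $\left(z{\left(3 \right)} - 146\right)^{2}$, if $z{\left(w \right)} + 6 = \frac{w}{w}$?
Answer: $22801$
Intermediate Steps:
$z{\left(w \right)} = -5$ ($z{\left(w \right)} = -6 + \frac{w}{w} = -6 + 1 = -5$)
$\left(z{\left(3 \right)} - 146\right)^{2} = \left(-5 - 146\right)^{2} = \left(-151\right)^{2} = 22801$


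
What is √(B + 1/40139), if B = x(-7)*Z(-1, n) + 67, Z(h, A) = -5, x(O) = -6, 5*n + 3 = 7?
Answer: 2*√39070138569/40139 ≈ 9.8489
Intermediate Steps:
n = ⅘ (n = -⅗ + (⅕)*7 = -⅗ + 7/5 = ⅘ ≈ 0.80000)
B = 97 (B = -6*(-5) + 67 = 30 + 67 = 97)
√(B + 1/40139) = √(97 + 1/40139) = √(3893484/40139) = 2*√39070138569/40139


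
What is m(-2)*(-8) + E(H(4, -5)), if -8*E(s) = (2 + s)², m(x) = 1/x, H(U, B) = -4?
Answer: 7/2 ≈ 3.5000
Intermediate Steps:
m(x) = 1/x
E(s) = -(2 + s)²/8
m(-2)*(-8) + E(H(4, -5)) = -8/(-2) - (2 - 4)²/8 = -½*(-8) - ⅛*(-2)² = 4 - ⅛*4 = 4 - ½ = 7/2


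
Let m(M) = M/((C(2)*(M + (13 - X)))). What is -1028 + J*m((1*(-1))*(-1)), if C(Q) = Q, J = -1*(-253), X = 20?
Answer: -12589/12 ≈ -1049.1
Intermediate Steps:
J = 253
m(M) = M/(-14 + 2*M) (m(M) = M/((2*(M + (13 - 1*20)))) = M/((2*(M + (13 - 20)))) = M/((2*(M - 7))) = M/((2*(-7 + M))) = M/(-14 + 2*M))
-1028 + J*m((1*(-1))*(-1)) = -1028 + 253*(((1*(-1))*(-1))/(2*(-7 + (1*(-1))*(-1)))) = -1028 + 253*((-1*(-1))/(2*(-7 - 1*(-1)))) = -1028 + 253*((½)*1/(-7 + 1)) = -1028 + 253*((½)*1/(-6)) = -1028 + 253*((½)*1*(-⅙)) = -1028 + 253*(-1/12) = -1028 - 253/12 = -12589/12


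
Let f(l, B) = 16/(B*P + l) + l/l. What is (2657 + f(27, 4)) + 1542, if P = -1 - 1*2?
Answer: 63016/15 ≈ 4201.1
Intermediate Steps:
P = -3 (P = -1 - 2 = -3)
f(l, B) = 1 + 16/(l - 3*B) (f(l, B) = 16/(B*(-3) + l) + l/l = 16/(-3*B + l) + 1 = 16/(l - 3*B) + 1 = 1 + 16/(l - 3*B))
(2657 + f(27, 4)) + 1542 = (2657 + (16 + 27 - 3*4)/(27 - 3*4)) + 1542 = (2657 + (16 + 27 - 12)/(27 - 12)) + 1542 = (2657 + 31/15) + 1542 = 39886/15 + 1542 = 63016/15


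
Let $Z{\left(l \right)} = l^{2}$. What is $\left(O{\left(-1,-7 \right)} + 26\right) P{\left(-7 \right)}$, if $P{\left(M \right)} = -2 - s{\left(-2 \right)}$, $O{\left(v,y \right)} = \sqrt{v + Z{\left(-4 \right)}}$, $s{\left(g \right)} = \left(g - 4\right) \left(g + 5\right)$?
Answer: $416 + 16 \sqrt{15} \approx 477.97$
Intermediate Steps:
$s{\left(g \right)} = \left(-4 + g\right) \left(5 + g\right)$
$O{\left(v,y \right)} = \sqrt{16 + v}$ ($O{\left(v,y \right)} = \sqrt{v + \left(-4\right)^{2}} = \sqrt{v + 16} = \sqrt{16 + v}$)
$P{\left(M \right)} = 16$ ($P{\left(M \right)} = -2 - \left(-20 - 2 + \left(-2\right)^{2}\right) = -2 - \left(-20 - 2 + 4\right) = -2 - -18 = -2 + 18 = 16$)
$\left(O{\left(-1,-7 \right)} + 26\right) P{\left(-7 \right)} = \left(\sqrt{16 - 1} + 26\right) 16 = \left(\sqrt{15} + 26\right) 16 = \left(26 + \sqrt{15}\right) 16 = 416 + 16 \sqrt{15}$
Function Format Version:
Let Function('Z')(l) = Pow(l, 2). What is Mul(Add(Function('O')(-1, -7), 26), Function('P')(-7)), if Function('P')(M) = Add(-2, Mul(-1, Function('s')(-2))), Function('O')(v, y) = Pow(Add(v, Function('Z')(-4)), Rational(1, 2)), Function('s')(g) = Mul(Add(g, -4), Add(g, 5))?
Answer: Add(416, Mul(16, Pow(15, Rational(1, 2)))) ≈ 477.97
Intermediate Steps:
Function('s')(g) = Mul(Add(-4, g), Add(5, g))
Function('O')(v, y) = Pow(Add(16, v), Rational(1, 2)) (Function('O')(v, y) = Pow(Add(v, Pow(-4, 2)), Rational(1, 2)) = Pow(Add(v, 16), Rational(1, 2)) = Pow(Add(16, v), Rational(1, 2)))
Function('P')(M) = 16 (Function('P')(M) = Add(-2, Mul(-1, Add(-20, -2, Pow(-2, 2)))) = Add(-2, Mul(-1, Add(-20, -2, 4))) = Add(-2, Mul(-1, -18)) = Add(-2, 18) = 16)
Mul(Add(Function('O')(-1, -7), 26), Function('P')(-7)) = Mul(Add(Pow(Add(16, -1), Rational(1, 2)), 26), 16) = Mul(Add(Pow(15, Rational(1, 2)), 26), 16) = Mul(Add(26, Pow(15, Rational(1, 2))), 16) = Add(416, Mul(16, Pow(15, Rational(1, 2))))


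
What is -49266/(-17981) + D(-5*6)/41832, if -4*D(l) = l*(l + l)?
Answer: 114044659/41787844 ≈ 2.7291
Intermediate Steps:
D(l) = -l**2/2 (D(l) = -l*(l + l)/4 = -l*2*l/4 = -l**2/2)
-49266/(-17981) + D(-5*6)/41832 = -49266/(-17981) - (-5*6)**2/2/41832 = -49266*(-1/17981) - 1/2*(-30)**2*(1/41832) = 49266/17981 - 1/2*900*(1/41832) = 49266/17981 - 450*1/41832 = 49266/17981 - 25/2324 = 114044659/41787844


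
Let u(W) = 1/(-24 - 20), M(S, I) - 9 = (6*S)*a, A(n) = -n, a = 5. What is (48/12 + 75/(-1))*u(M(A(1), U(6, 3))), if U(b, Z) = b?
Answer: 71/44 ≈ 1.6136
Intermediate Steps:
M(S, I) = 9 + 30*S (M(S, I) = 9 + (6*S)*5 = 9 + 30*S)
u(W) = -1/44 (u(W) = 1/(-44) = -1/44)
(48/12 + 75/(-1))*u(M(A(1), U(6, 3))) = (48/12 + 75/(-1))*(-1/44) = (48*(1/12) + 75*(-1))*(-1/44) = (4 - 75)*(-1/44) = -71*(-1/44) = 71/44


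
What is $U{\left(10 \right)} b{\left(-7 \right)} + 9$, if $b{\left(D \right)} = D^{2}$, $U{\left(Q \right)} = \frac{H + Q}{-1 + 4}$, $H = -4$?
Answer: $107$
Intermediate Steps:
$U{\left(Q \right)} = - \frac{4}{3} + \frac{Q}{3}$ ($U{\left(Q \right)} = \frac{-4 + Q}{-1 + 4} = \frac{-4 + Q}{3} = \left(-4 + Q\right) \frac{1}{3} = - \frac{4}{3} + \frac{Q}{3}$)
$U{\left(10 \right)} b{\left(-7 \right)} + 9 = \left(- \frac{4}{3} + \frac{1}{3} \cdot 10\right) \left(-7\right)^{2} + 9 = \left(- \frac{4}{3} + \frac{10}{3}\right) 49 + 9 = 2 \cdot 49 + 9 = 98 + 9 = 107$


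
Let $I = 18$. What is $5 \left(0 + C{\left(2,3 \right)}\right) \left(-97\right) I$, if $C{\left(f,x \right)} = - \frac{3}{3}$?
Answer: $8730$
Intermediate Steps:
$C{\left(f,x \right)} = -1$ ($C{\left(f,x \right)} = \left(-3\right) \frac{1}{3} = -1$)
$5 \left(0 + C{\left(2,3 \right)}\right) \left(-97\right) I = 5 \left(0 - 1\right) \left(-97\right) 18 = 5 \left(-1\right) \left(-97\right) 18 = \left(-5\right) \left(-97\right) 18 = 485 \cdot 18 = 8730$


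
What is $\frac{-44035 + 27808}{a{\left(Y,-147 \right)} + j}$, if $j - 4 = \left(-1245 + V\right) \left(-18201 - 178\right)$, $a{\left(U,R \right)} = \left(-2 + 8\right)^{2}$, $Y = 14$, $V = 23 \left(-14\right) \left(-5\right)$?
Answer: $\frac{16227}{6708295} \approx 0.0024189$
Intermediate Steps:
$V = 1610$ ($V = \left(-322\right) \left(-5\right) = 1610$)
$a{\left(U,R \right)} = 36$ ($a{\left(U,R \right)} = 6^{2} = 36$)
$j = -6708331$ ($j = 4 + \left(-1245 + 1610\right) \left(-18201 - 178\right) = 4 + 365 \left(-18379\right) = 4 - 6708335 = -6708331$)
$\frac{-44035 + 27808}{a{\left(Y,-147 \right)} + j} = \frac{-44035 + 27808}{36 - 6708331} = - \frac{16227}{-6708295} = \left(-16227\right) \left(- \frac{1}{6708295}\right) = \frac{16227}{6708295}$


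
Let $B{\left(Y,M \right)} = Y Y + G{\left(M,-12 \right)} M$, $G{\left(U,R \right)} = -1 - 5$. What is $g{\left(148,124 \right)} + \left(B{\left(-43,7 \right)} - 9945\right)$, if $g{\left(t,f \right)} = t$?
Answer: $-7990$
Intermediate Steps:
$G{\left(U,R \right)} = -6$ ($G{\left(U,R \right)} = -1 - 5 = -6$)
$B{\left(Y,M \right)} = Y^{2} - 6 M$ ($B{\left(Y,M \right)} = Y Y - 6 M = Y^{2} - 6 M$)
$g{\left(148,124 \right)} + \left(B{\left(-43,7 \right)} - 9945\right) = 148 - \left(9987 - 1849\right) = 148 + \left(\left(1849 - 42\right) - 9945\right) = 148 + \left(1807 - 9945\right) = 148 - 8138 = -7990$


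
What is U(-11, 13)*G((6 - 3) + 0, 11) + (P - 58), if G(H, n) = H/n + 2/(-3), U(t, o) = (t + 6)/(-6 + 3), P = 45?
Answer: -1352/99 ≈ -13.657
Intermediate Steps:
U(t, o) = -2 - t/3 (U(t, o) = (6 + t)/(-3) = (6 + t)*(-⅓) = -2 - t/3)
G(H, n) = -⅔ + H/n (G(H, n) = H/n + 2*(-⅓) = H/n - ⅔ = -⅔ + H/n)
U(-11, 13)*G((6 - 3) + 0, 11) + (P - 58) = (-2 - ⅓*(-11))*(-⅔ + ((6 - 3) + 0)/11) + (45 - 58) = (-2 + 11/3)*(-⅔ + (3 + 0)*(1/11)) - 13 = 5*(-⅔ + 3*(1/11))/3 - 13 = 5*(-⅔ + 3/11)/3 - 13 = (5/3)*(-13/33) - 13 = -65/99 - 13 = -1352/99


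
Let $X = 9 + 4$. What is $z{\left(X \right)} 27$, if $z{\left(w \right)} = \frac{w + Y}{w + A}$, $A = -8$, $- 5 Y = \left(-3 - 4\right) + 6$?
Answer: $\frac{1782}{25} \approx 71.28$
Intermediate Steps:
$Y = \frac{1}{5}$ ($Y = - \frac{\left(-3 - 4\right) + 6}{5} = - \frac{-7 + 6}{5} = \left(- \frac{1}{5}\right) \left(-1\right) = \frac{1}{5} \approx 0.2$)
$X = 13$
$z{\left(w \right)} = \frac{\frac{1}{5} + w}{-8 + w}$ ($z{\left(w \right)} = \frac{w + \frac{1}{5}}{w - 8} = \frac{\frac{1}{5} + w}{-8 + w}$)
$z{\left(X \right)} 27 = \frac{\frac{1}{5} + 13}{-8 + 13} \cdot 27 = \frac{1}{5} \cdot \frac{66}{5} \cdot 27 = \frac{66}{25} \cdot 27 = \frac{1782}{25}$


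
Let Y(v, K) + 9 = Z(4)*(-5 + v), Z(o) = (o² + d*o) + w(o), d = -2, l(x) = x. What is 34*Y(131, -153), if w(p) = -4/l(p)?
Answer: 29682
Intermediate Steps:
w(p) = -4/p
Z(o) = o² - 4/o - 2*o (Z(o) = (o² - 2*o) - 4/o = o² - 4/o - 2*o)
Y(v, K) = -44 + 7*v (Y(v, K) = -9 + ((-4 + 4²*(-2 + 4))/4)*(-5 + v) = -9 + ((-4 + 16*2)/4)*(-5 + v) = -9 + ((-4 + 32)/4)*(-5 + v) = -9 + ((¼)*28)*(-5 + v) = -9 + 7*(-5 + v) = -9 + (-35 + 7*v) = -44 + 7*v)
34*Y(131, -153) = 34*(-44 + 7*131) = 34*(-44 + 917) = 34*873 = 29682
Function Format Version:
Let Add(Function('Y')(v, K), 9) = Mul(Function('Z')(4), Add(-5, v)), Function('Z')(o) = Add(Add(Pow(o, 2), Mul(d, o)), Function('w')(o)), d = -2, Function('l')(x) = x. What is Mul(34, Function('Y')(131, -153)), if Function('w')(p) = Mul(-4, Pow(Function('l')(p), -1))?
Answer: 29682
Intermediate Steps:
Function('w')(p) = Mul(-4, Pow(p, -1))
Function('Z')(o) = Add(Pow(o, 2), Mul(-4, Pow(o, -1)), Mul(-2, o)) (Function('Z')(o) = Add(Add(Pow(o, 2), Mul(-2, o)), Mul(-4, Pow(o, -1))) = Add(Pow(o, 2), Mul(-4, Pow(o, -1)), Mul(-2, o)))
Function('Y')(v, K) = Add(-44, Mul(7, v)) (Function('Y')(v, K) = Add(-9, Mul(Mul(Pow(4, -1), Add(-4, Mul(Pow(4, 2), Add(-2, 4)))), Add(-5, v))) = Add(-9, Mul(Mul(Rational(1, 4), Add(-4, Mul(16, 2))), Add(-5, v))) = Add(-9, Mul(Mul(Rational(1, 4), Add(-4, 32)), Add(-5, v))) = Add(-9, Mul(Mul(Rational(1, 4), 28), Add(-5, v))) = Add(-9, Mul(7, Add(-5, v))) = Add(-9, Add(-35, Mul(7, v))) = Add(-44, Mul(7, v)))
Mul(34, Function('Y')(131, -153)) = Mul(34, Add(-44, Mul(7, 131))) = Mul(34, Add(-44, 917)) = Mul(34, 873) = 29682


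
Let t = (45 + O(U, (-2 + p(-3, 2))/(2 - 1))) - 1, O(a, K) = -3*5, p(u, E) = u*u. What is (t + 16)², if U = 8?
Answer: 2025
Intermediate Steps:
p(u, E) = u²
O(a, K) = -15
t = 29 (t = (45 - 15) - 1 = 30 - 1 = 29)
(t + 16)² = (29 + 16)² = 45² = 2025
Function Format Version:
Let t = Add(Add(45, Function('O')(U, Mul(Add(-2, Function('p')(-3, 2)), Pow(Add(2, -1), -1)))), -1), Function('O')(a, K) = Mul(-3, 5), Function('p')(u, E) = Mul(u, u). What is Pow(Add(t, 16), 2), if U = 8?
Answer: 2025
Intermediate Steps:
Function('p')(u, E) = Pow(u, 2)
Function('O')(a, K) = -15
t = 29 (t = Add(Add(45, -15), -1) = Add(30, -1) = 29)
Pow(Add(t, 16), 2) = Pow(Add(29, 16), 2) = Pow(45, 2) = 2025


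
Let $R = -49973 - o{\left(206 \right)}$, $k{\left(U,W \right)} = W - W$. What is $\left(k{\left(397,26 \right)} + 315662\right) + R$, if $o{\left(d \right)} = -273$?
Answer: $265962$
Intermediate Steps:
$k{\left(U,W \right)} = 0$
$R = -49700$ ($R = -49973 - -273 = -49973 + 273 = -49700$)
$\left(k{\left(397,26 \right)} + 315662\right) + R = \left(0 + 315662\right) - 49700 = 315662 - 49700 = 265962$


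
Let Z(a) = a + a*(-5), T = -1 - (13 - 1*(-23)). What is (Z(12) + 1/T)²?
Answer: 3157729/1369 ≈ 2306.6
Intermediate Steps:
T = -37 (T = -1 - (13 + 23) = -1 - 1*36 = -1 - 36 = -37)
Z(a) = -4*a (Z(a) = a - 5*a = -4*a)
(Z(12) + 1/T)² = (-4*12 + 1/(-37))² = (-48 - 1/37)² = (-1777/37)² = 3157729/1369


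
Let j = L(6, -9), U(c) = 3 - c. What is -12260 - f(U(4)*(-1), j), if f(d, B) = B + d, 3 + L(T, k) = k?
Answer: -12249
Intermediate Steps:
L(T, k) = -3 + k
j = -12 (j = -3 - 9 = -12)
-12260 - f(U(4)*(-1), j) = -12260 - (-12 + (3 - 1*4)*(-1)) = -12260 - (-12 + (3 - 4)*(-1)) = -12260 - (-12 - 1*(-1)) = -12260 - (-12 + 1) = -12260 - 1*(-11) = -12260 + 11 = -12249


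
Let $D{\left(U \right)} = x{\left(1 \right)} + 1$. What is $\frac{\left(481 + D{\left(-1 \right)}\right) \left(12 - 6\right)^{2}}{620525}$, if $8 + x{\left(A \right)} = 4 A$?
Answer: $\frac{17208}{620525} \approx 0.027731$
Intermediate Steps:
$x{\left(A \right)} = -8 + 4 A$
$D{\left(U \right)} = -3$ ($D{\left(U \right)} = \left(-8 + 4 \cdot 1\right) + 1 = \left(-8 + 4\right) + 1 = -4 + 1 = -3$)
$\frac{\left(481 + D{\left(-1 \right)}\right) \left(12 - 6\right)^{2}}{620525} = \frac{\left(481 - 3\right) \left(12 - 6\right)^{2}}{620525} = 478 \cdot 6^{2} \cdot \frac{1}{620525} = 478 \cdot 36 \cdot \frac{1}{620525} = 17208 \cdot \frac{1}{620525} = \frac{17208}{620525}$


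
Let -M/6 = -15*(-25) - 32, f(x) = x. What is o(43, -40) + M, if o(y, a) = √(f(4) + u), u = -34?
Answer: -2058 + I*√30 ≈ -2058.0 + 5.4772*I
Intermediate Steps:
M = -2058 (M = -6*(-15*(-25) - 32) = -6*(375 - 32) = -6*343 = -2058)
o(y, a) = I*√30 (o(y, a) = √(4 - 34) = √(-30) = I*√30)
o(43, -40) + M = I*√30 - 2058 = -2058 + I*√30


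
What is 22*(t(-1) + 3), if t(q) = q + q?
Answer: 22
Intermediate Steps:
t(q) = 2*q
22*(t(-1) + 3) = 22*(2*(-1) + 3) = 22*(-2 + 3) = 22*1 = 22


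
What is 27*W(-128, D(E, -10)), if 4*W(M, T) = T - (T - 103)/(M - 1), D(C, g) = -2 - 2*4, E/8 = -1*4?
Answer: -12627/172 ≈ -73.413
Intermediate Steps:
E = -32 (E = 8*(-1*4) = 8*(-4) = -32)
D(C, g) = -10 (D(C, g) = -2 - 8 = -10)
W(M, T) = T/4 - (-103 + T)/(4*(-1 + M)) (W(M, T) = (T - (T - 103)/(M - 1))/4 = (T - (-103 + T)/(-1 + M))/4 = T/4 - (-103 + T)/(4*(-1 + M)))
27*W(-128, D(E, -10)) = 27*((103 - 2*(-10) - 128*(-10))/(4*(-1 - 128))) = 27*((¼)*(103 + 20 + 1280)/(-129)) = 27*((¼)*(-1/129)*1403) = 27*(-1403/516) = -12627/172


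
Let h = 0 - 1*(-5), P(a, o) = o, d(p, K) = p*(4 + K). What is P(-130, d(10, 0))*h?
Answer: 200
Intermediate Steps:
h = 5 (h = 0 + 5 = 5)
P(-130, d(10, 0))*h = (10*(4 + 0))*5 = (10*4)*5 = 40*5 = 200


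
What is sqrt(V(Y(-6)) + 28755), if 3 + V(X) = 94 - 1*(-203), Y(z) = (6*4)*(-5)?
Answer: sqrt(29049) ≈ 170.44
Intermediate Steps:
Y(z) = -120 (Y(z) = 24*(-5) = -120)
V(X) = 294 (V(X) = -3 + (94 - 1*(-203)) = -3 + (94 + 203) = -3 + 297 = 294)
sqrt(V(Y(-6)) + 28755) = sqrt(294 + 28755) = sqrt(29049)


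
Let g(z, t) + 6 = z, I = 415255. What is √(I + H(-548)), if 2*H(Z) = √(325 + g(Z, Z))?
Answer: √(1661020 + 2*I*√229)/2 ≈ 644.4 + 0.0058708*I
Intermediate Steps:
g(z, t) = -6 + z
H(Z) = √(319 + Z)/2 (H(Z) = √(325 + (-6 + Z))/2 = √(319 + Z)/2)
√(I + H(-548)) = √(415255 + √(319 - 548)/2) = √(415255 + √(-229)/2) = √(415255 + (I*√229)/2) = √(415255 + I*√229/2)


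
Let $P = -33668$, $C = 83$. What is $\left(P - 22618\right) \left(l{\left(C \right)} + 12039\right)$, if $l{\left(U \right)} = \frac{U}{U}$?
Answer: $-677683440$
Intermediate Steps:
$l{\left(U \right)} = 1$
$\left(P - 22618\right) \left(l{\left(C \right)} + 12039\right) = \left(-33668 - 22618\right) \left(1 + 12039\right) = \left(-56286\right) 12040 = -677683440$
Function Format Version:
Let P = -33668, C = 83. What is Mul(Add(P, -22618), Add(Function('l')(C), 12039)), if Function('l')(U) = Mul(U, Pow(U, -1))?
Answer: -677683440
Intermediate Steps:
Function('l')(U) = 1
Mul(Add(P, -22618), Add(Function('l')(C), 12039)) = Mul(Add(-33668, -22618), Add(1, 12039)) = Mul(-56286, 12040) = -677683440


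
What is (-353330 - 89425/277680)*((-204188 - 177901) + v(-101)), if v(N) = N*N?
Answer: 456086993916895/3471 ≈ 1.3140e+11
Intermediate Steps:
v(N) = N²
(-353330 - 89425/277680)*((-204188 - 177901) + v(-101)) = (-353330 - 89425/277680)*((-204188 - 177901) + (-101)²) = (-353330 - 89425*1/277680)*(-382089 + 10201) = (-353330 - 17885/55536)*(-371888) = -19622552765/55536*(-371888) = 456086993916895/3471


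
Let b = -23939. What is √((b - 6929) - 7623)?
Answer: I*√38491 ≈ 196.19*I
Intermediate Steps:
√((b - 6929) - 7623) = √((-23939 - 6929) - 7623) = √(-30868 - 7623) = √(-38491) = I*√38491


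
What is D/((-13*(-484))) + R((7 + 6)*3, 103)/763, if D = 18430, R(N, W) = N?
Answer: 7153739/2400398 ≈ 2.9802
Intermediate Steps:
D/((-13*(-484))) + R((7 + 6)*3, 103)/763 = 18430/((-13*(-484))) + ((7 + 6)*3)/763 = 18430/6292 + (13*3)*(1/763) = 18430*(1/6292) + 39*(1/763) = 9215/3146 + 39/763 = 7153739/2400398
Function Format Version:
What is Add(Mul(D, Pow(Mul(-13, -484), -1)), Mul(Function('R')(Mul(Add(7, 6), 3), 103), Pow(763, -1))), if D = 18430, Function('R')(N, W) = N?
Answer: Rational(7153739, 2400398) ≈ 2.9802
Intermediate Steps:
Add(Mul(D, Pow(Mul(-13, -484), -1)), Mul(Function('R')(Mul(Add(7, 6), 3), 103), Pow(763, -1))) = Add(Mul(18430, Pow(Mul(-13, -484), -1)), Mul(Mul(Add(7, 6), 3), Pow(763, -1))) = Add(Mul(18430, Pow(6292, -1)), Mul(Mul(13, 3), Rational(1, 763))) = Add(Mul(18430, Rational(1, 6292)), Mul(39, Rational(1, 763))) = Add(Rational(9215, 3146), Rational(39, 763)) = Rational(7153739, 2400398)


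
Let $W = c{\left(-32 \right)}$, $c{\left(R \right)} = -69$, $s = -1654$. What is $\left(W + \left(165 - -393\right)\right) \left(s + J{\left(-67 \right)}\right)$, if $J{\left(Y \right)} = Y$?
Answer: $-841569$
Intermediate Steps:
$W = -69$
$\left(W + \left(165 - -393\right)\right) \left(s + J{\left(-67 \right)}\right) = \left(-69 + \left(165 - -393\right)\right) \left(-1654 - 67\right) = \left(-69 + \left(165 + 393\right)\right) \left(-1721\right) = \left(-69 + 558\right) \left(-1721\right) = 489 \left(-1721\right) = -841569$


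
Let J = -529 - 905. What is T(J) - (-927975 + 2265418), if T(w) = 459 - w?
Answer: -1335550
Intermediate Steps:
J = -1434
T(J) - (-927975 + 2265418) = (459 - 1*(-1434)) - (-927975 + 2265418) = (459 + 1434) - 1*1337443 = 1893 - 1337443 = -1335550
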